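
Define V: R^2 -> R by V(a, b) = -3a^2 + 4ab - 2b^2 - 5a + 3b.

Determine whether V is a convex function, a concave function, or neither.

concave

V is quadratic, so its Hessian is the constant matrix H = [[-6, 4], [4, -4]].
det(H) = 8, tr(H) = -10.
det(H) > 0 and tr(H) < 0, so H is negative definite everywhere: concave.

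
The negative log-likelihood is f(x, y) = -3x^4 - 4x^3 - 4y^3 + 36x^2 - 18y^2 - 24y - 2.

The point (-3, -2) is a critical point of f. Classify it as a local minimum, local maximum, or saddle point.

saddle point

The mixed partial ∂²f/∂x∂y is 0, so the Hessian at any point is diag(f_xx, f_yy) = diag(12(-3x^2 - 2x + 6), -12(2y + 3)).
At (-3, -2): H = diag(-180, 12).
The eigenvalues have opposite signs, so H is indefinite: a saddle point.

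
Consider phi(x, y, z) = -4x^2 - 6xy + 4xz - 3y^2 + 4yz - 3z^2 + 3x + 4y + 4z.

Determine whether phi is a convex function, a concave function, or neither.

phi is quadratic, so its Hessian is the constant matrix H = [[-8, -6, 4], [-6, -6, 4], [4, 4, -6]].
Leading principal minors: -8, 12, -40.
Signs alternate −, +, − ⇒ H ≺ 0 ⇒ concave.

concave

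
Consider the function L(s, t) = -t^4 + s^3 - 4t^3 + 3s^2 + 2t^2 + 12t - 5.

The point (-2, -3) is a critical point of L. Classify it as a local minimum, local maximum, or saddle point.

local maximum

The mixed partial ∂²L/∂s∂t is 0, so the Hessian at any point is diag(L_ss, L_tt) = diag(6(s + 1), 4(-3t^2 - 6t + 1)).
At (-2, -3): H = diag(-6, -32).
Both eigenvalues are negative, so H is negative definite: a local maximum.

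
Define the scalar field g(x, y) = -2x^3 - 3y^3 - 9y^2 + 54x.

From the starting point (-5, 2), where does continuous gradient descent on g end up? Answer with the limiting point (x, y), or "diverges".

diverges

g is separable, so gradient descent decouples: x follows -∂g/∂x, y follows -∂g/∂y.
∂g/∂x = -6(x - 3)(x + 3); at x=-5 this is -96, so x increases.
∂g/∂y = -9y(y + 2); at y=2 this is -72, so y increases.
The y-coordinate has no critical point in that direction and runs off to infinity.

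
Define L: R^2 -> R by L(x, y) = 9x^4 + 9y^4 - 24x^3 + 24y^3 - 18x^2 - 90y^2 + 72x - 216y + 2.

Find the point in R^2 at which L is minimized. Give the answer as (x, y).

(-1, 2)

L(x,y) separates as P(x) + Q(y) + 2, so its minimum is min P + min Q + 2.
P'(x) = 36(x - 2)(x - 1)(x + 1) vanishes at x ∈ {-1, 1, 2}; Q'(y) = 36(y - 2)(y + 1)(y + 3) vanishes at y ∈ {-3, -1, 2}.
Local minima of P (where P''>0): P(-1)=-57, P(2)=24. Local minima of Q: Q(-3)=-81, Q(2)=-456.
So the global minimum of L is P(-1) + Q(2) + 2 = -57 − 456 + 2 = -511, attained at (-1, 2).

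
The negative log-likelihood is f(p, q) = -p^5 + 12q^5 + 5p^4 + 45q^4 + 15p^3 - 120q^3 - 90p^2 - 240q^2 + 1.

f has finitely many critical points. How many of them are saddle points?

8

f separates as a function of p plus a function of q, so ∇f=0 decouples.
∂f/∂p = -5p(p - 4)(p - 3)(p + 3) = 0 at p ∈ {-3, 0, 3, 4}; ∂f/∂q = 60q(q - 2)(q + 1)(q + 4) = 0 at q ∈ {-4, -1, 0, 2}.
The Hessian is diagonal: diag(f_pp, f_qq). Second derivatives: f_pp(-3)=630, f_pp(0)=-180, f_pp(3)=90, f_pp(4)=-140; f_qq(-4)=-4320, f_qq(-1)=540, f_qq(0)=-480, f_qq(2)=2160.
Saddle points occur where the two diagonal entries have opposite signs: (-3, -4), (-3, 0), (0, -1), (0, 2), (3, -4), (3, 0), (4, -1), (4, 2). Count: 8.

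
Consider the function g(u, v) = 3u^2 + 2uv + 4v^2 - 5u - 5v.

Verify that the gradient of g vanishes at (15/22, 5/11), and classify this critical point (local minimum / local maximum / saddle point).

∇g = (6u + 2v - 5, 2u + 8v - 5); substituting (15/22, 5/11) gives ∇g = (0, 0), so (15/22, 5/11) is indeed a critical point.
The Hessian of g is constant: H = [[6, 2], [2, 8]].
det(H) = 6·8 − 2² = 44.
det(H) > 0 and tr(H) = 14 > 0, so H is positive definite and the point is a local minimum.

local minimum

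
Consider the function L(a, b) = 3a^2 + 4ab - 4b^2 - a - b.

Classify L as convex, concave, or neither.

neither

L is quadratic, so its Hessian is the constant matrix H = [[6, 4], [4, -8]].
det(H) = -64, tr(H) = -2.
det(H) < 0, so H is indefinite: neither convex nor concave.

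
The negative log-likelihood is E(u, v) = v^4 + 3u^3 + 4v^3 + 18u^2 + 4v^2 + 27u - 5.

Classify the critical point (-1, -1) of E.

saddle point

The mixed partial ∂²E/∂u∂v is 0, so the Hessian at any point is diag(E_uu, E_vv) = diag(18(u + 2), 4(3v^2 + 6v + 2)).
At (-1, -1): H = diag(18, -4).
The eigenvalues have opposite signs, so H is indefinite: a saddle point.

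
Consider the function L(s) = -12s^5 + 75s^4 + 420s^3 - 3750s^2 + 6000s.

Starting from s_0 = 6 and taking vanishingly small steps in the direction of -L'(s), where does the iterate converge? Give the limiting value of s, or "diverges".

diverges

L'(s) = -60(s - 5)(s - 4)(s - 1)(s + 5), so L'(6) = -6600.
Gradient descent moves in the -L' direction, i.e. s is increasing.
There is no critical point above s=6, and L' keeps the same sign, so the iterate runs off to +∞.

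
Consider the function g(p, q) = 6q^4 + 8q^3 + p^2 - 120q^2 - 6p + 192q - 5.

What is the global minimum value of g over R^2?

g(p,q) separates as A(p) + B(q) − 5, so its minimum is min A + min B − 5.
A'(p) = 2p - 6 vanishes at p ∈ {3}; B'(q) = 24(q - 2)(q - 1)(q + 4) vanishes at q ∈ {-4, 1, 2}.
Local minima of A (where A''>0): A(3)=-9. Local minima of B: B(-4)=-1664, B(2)=64.
So the global minimum of g is A(3) + B(-4) − 5 = -9 − 1664 − 5 = -1678, attained at (3, -4).

-1678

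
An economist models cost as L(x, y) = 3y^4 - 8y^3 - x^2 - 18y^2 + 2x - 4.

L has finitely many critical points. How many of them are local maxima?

L separates as a function of x plus a function of y, so ∇L=0 decouples.
∂L/∂x = -2(x - 1) = 0 at x ∈ {1}; ∂L/∂y = 12y(y - 3)(y + 1) = 0 at y ∈ {-1, 0, 3}.
The Hessian is diagonal: diag(L_xx, L_yy). Second derivatives: L_xx(1)=-2; L_yy(-1)=48, L_yy(0)=-36, L_yy(3)=144.
Local maxima occur where both diagonal entries negative: (1, 0). Count: 1.

1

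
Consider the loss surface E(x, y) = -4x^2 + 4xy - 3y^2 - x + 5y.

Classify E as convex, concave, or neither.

E is quadratic, so its Hessian is the constant matrix H = [[-8, 4], [4, -6]].
det(H) = 32, tr(H) = -14.
det(H) > 0 and tr(H) < 0, so H is negative definite everywhere: concave.

concave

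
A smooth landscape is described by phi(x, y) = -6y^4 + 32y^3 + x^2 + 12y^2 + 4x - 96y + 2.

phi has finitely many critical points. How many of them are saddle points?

2

phi separates as a function of x plus a function of y, so ∇phi=0 decouples.
∂phi/∂x = 2(x + 2) = 0 at x ∈ {-2}; ∂phi/∂y = -24(y - 4)(y - 1)(y + 1) = 0 at y ∈ {-1, 1, 4}.
The Hessian is diagonal: diag(phi_xx, phi_yy). Second derivatives: phi_xx(-2)=2; phi_yy(-1)=-240, phi_yy(1)=144, phi_yy(4)=-360.
Saddle points occur where the two diagonal entries have opposite signs: (-2, -1), (-2, 4). Count: 2.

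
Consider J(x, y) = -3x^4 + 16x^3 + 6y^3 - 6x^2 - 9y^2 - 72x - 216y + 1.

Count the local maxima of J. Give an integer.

2

J separates as a function of x plus a function of y, so ∇J=0 decouples.
∂J/∂x = -12(x - 3)(x - 2)(x + 1) = 0 at x ∈ {-1, 2, 3}; ∂J/∂y = 18(y - 4)(y + 3) = 0 at y ∈ {-3, 4}.
The Hessian is diagonal: diag(J_xx, J_yy). Second derivatives: J_xx(-1)=-144, J_xx(2)=36, J_xx(3)=-48; J_yy(-3)=-126, J_yy(4)=126.
Local maxima occur where both diagonal entries negative: (-1, -3), (3, -3). Count: 2.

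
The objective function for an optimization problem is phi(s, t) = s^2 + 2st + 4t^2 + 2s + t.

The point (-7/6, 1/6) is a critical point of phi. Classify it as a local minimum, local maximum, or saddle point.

local minimum

The Hessian of phi is constant: H = [[2, 2], [2, 8]].
det(H) = 2·8 − 2² = 12.
det(H) > 0 and tr(H) = 10 > 0, so H is positive definite and the point is a local minimum.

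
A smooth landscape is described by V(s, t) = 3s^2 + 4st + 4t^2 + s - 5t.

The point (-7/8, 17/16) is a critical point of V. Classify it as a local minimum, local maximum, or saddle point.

The Hessian of V is constant: H = [[6, 4], [4, 8]].
det(H) = 6·8 − 4² = 32.
det(H) > 0 and tr(H) = 14 > 0, so H is positive definite and the point is a local minimum.

local minimum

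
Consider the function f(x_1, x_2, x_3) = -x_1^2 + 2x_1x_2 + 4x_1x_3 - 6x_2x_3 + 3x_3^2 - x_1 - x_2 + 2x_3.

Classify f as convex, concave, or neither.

f is quadratic, so its Hessian is the constant matrix H = [[-2, 2, 4], [2, 0, -6], [4, -6, 6]].
Leading principal minors: -2, -4, -48.
Neither pattern holds ⇒ H is indefinite ⇒ neither convex nor concave.

neither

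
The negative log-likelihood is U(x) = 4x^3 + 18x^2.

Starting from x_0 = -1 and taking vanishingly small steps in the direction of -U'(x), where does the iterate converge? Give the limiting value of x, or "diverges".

U'(x) = 12x(x + 3), so U'(-1) = -24.
Gradient descent moves in the -U' direction, i.e. x is increasing.
The nearest critical point in that direction is x = 0, where U'' = 36 > 0 (a local minimum). The iterate converges there.

0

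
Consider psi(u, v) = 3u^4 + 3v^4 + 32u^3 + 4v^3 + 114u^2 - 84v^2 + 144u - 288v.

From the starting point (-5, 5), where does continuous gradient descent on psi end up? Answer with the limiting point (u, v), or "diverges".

psi is separable, so gradient descent decouples: u follows -∂psi/∂u, v follows -∂psi/∂v.
∂psi/∂u = 12(u + 1)(u + 3)(u + 4); at u=-5 this is -96, so u increases.
∂psi/∂v = 12(v - 4)(v + 2)(v + 3); at v=5 this is 672, so v decreases.
u converges to its nearest critical value -4 (a local min of the u-part); v converges to 4. The iterate converges to (-4, 4).

(-4, 4)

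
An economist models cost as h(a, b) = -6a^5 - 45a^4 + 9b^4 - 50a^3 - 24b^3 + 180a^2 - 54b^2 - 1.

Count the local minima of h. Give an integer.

4

h separates as a function of a plus a function of b, so ∇h=0 decouples.
∂h/∂a = -30a(a - 1)(a + 3)(a + 4) = 0 at a ∈ {-4, -3, 0, 1}; ∂h/∂b = 36b(b - 3)(b + 1) = 0 at b ∈ {-1, 0, 3}.
The Hessian is diagonal: diag(h_aa, h_bb). Second derivatives: h_aa(-4)=600, h_aa(-3)=-360, h_aa(0)=360, h_aa(1)=-600; h_bb(-1)=144, h_bb(0)=-108, h_bb(3)=432.
Local minima occur where both diagonal entries positive: (-4, -1), (-4, 3), (0, -1), (0, 3). Count: 4.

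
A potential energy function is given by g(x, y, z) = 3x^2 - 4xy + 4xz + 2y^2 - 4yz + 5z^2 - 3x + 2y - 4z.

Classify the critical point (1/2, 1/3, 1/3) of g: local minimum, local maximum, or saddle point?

local minimum

The Hessian is constant: H = [[6, -4, 4], [-4, 4, -4], [4, -4, 10]].
Leading principal minors: Δ₁ = 6, Δ₂ = 8, Δ₃ = 48.
All leading minors are positive, so H is positive definite: a local minimum.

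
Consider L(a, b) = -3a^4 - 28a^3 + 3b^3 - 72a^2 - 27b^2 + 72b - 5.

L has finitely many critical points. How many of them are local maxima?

L separates as a function of a plus a function of b, so ∇L=0 decouples.
∂L/∂a = -12a(a + 3)(a + 4) = 0 at a ∈ {-4, -3, 0}; ∂L/∂b = 9(b - 4)(b - 2) = 0 at b ∈ {2, 4}.
The Hessian is diagonal: diag(L_aa, L_bb). Second derivatives: L_aa(-4)=-48, L_aa(-3)=36, L_aa(0)=-144; L_bb(2)=-18, L_bb(4)=18.
Local maxima occur where both diagonal entries negative: (-4, 2), (0, 2). Count: 2.

2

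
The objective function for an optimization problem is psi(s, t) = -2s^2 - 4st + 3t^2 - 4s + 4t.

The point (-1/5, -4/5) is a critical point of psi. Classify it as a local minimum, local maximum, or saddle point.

The Hessian of psi is constant: H = [[-4, -4], [-4, 6]].
det(H) = (-4)·6 − (-4)² = -40.
Since det(H) < 0, H is indefinite and the critical point is a saddle point.

saddle point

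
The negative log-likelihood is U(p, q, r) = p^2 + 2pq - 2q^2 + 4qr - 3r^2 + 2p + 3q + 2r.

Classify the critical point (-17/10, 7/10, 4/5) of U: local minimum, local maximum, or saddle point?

saddle point

The Hessian is constant: H = [[2, 2, 0], [2, -4, 4], [0, 4, -6]].
Leading principal minors: Δ₁ = 2, Δ₂ = -12, Δ₃ = 40.
The minors fit neither the all-positive nor the alternating-sign pattern, so H is indefinite: a saddle point.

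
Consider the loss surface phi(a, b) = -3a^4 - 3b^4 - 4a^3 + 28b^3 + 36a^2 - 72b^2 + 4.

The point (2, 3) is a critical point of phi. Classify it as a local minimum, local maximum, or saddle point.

saddle point

The mixed partial ∂²phi/∂a∂b is 0, so the Hessian at any point is diag(phi_aa, phi_bb) = diag(12(-3a^2 - 2a + 6), 12(-3b^2 + 14b - 12)).
At (2, 3): H = diag(-120, 36).
The eigenvalues have opposite signs, so H is indefinite: a saddle point.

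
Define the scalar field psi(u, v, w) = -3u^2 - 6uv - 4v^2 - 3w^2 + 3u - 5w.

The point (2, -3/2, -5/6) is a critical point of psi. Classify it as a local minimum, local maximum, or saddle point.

local maximum

The Hessian is constant: H = [[-6, -6, 0], [-6, -8, 0], [0, 0, -6]].
Leading principal minors: Δ₁ = -6, Δ₂ = 12, Δ₃ = -72.
The minors alternate sign starting negative (−, +, −), so H is negative definite: a local maximum.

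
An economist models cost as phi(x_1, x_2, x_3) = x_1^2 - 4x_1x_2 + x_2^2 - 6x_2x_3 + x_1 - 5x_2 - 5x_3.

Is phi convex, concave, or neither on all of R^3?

phi is quadratic, so its Hessian is the constant matrix H = [[2, -4, 0], [-4, 2, -6], [0, -6, 0]].
Leading principal minors: 2, -12, -72.
Neither pattern holds ⇒ H is indefinite ⇒ neither convex nor concave.

neither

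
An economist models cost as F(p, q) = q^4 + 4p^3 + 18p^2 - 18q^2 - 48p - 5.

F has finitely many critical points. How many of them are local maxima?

F separates as a function of p plus a function of q, so ∇F=0 decouples.
∂F/∂p = 12(p - 1)(p + 4) = 0 at p ∈ {-4, 1}; ∂F/∂q = 4q(q - 3)(q + 3) = 0 at q ∈ {-3, 0, 3}.
The Hessian is diagonal: diag(F_pp, F_qq). Second derivatives: F_pp(-4)=-60, F_pp(1)=60; F_qq(-3)=72, F_qq(0)=-36, F_qq(3)=72.
Local maxima occur where both diagonal entries negative: (-4, 0). Count: 1.

1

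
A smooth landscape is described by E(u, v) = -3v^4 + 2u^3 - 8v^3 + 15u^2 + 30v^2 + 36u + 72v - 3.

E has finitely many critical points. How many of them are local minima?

1

E separates as a function of u plus a function of v, so ∇E=0 decouples.
∂E/∂u = 6(u + 2)(u + 3) = 0 at u ∈ {-3, -2}; ∂E/∂v = -12(v - 2)(v + 1)(v + 3) = 0 at v ∈ {-3, -1, 2}.
The Hessian is diagonal: diag(E_uu, E_vv). Second derivatives: E_uu(-3)=-6, E_uu(-2)=6; E_vv(-3)=-120, E_vv(-1)=72, E_vv(2)=-180.
Local minima occur where both diagonal entries positive: (-2, -1). Count: 1.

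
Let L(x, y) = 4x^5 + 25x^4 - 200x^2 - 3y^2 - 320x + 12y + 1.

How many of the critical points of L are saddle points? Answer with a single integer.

2

L separates as a function of x plus a function of y, so ∇L=0 decouples.
∂L/∂x = 20(x - 2)(x + 1)(x + 2)(x + 4) = 0 at x ∈ {-4, -2, -1, 2}; ∂L/∂y = -6(y - 2) = 0 at y ∈ {2}.
The Hessian is diagonal: diag(L_xx, L_yy). Second derivatives: L_xx(-4)=-720, L_xx(-2)=160, L_xx(-1)=-180, L_xx(2)=1440; L_yy(2)=-6.
Saddle points occur where the two diagonal entries have opposite signs: (-2, 2), (2, 2). Count: 2.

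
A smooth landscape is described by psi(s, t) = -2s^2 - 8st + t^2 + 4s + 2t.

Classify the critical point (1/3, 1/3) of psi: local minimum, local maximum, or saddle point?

saddle point

The Hessian of psi is constant: H = [[-4, -8], [-8, 2]].
det(H) = (-4)·2 − (-8)² = -72.
Since det(H) < 0, H is indefinite and the critical point is a saddle point.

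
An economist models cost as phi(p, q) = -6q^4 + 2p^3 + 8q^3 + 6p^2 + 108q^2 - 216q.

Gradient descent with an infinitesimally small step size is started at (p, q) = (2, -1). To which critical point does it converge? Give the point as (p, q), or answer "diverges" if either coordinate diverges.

phi is separable, so gradient descent decouples: p follows -∂phi/∂p, q follows -∂phi/∂q.
∂phi/∂p = 6p(p + 2); at p=2 this is 48, so p decreases.
∂phi/∂q = -24(q - 3)(q - 1)(q + 3); at q=-1 this is -384, so q increases.
p converges to its nearest critical value 0 (a local min of the p-part); q converges to 1. The iterate converges to (0, 1).

(0, 1)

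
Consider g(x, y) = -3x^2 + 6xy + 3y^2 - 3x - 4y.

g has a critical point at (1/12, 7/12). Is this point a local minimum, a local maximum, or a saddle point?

saddle point

The Hessian of g is constant: H = [[-6, 6], [6, 6]].
det(H) = (-6)·6 − 6² = -72.
Since det(H) < 0, H is indefinite and the critical point is a saddle point.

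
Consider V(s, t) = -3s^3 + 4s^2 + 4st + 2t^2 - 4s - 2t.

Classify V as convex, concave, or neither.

neither

The term -3s^3 is cubic, so the Hessian is not constant.
∂²V/∂s² = -18s + 8, which takes both signs as s varies (negative for sufficiently large s). A diagonal entry of the Hessian changing sign means the Hessian is neither positive- nor negative-semidefinite on all of R^2.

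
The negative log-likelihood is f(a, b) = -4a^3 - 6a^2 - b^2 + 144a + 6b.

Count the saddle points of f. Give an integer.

1

f separates as a function of a plus a function of b, so ∇f=0 decouples.
∂f/∂a = -12(a - 3)(a + 4) = 0 at a ∈ {-4, 3}; ∂f/∂b = -2(b - 3) = 0 at b ∈ {3}.
The Hessian is diagonal: diag(f_aa, f_bb). Second derivatives: f_aa(-4)=84, f_aa(3)=-84; f_bb(3)=-2.
Saddle points occur where the two diagonal entries have opposite signs: (-4, 3). Count: 1.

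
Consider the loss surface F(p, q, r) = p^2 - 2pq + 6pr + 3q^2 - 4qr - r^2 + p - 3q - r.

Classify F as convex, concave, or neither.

F is quadratic, so its Hessian is the constant matrix H = [[2, -2, 6], [-2, 6, -4], [6, -4, -2]].
Leading principal minors: 2, 8, -168.
Neither pattern holds ⇒ H is indefinite ⇒ neither convex nor concave.

neither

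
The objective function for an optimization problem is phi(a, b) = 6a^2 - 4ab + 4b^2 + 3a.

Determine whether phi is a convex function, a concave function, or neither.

phi is quadratic, so its Hessian is the constant matrix H = [[12, -4], [-4, 8]].
det(H) = 80, tr(H) = 20.
det(H) > 0 and tr(H) > 0, so H is positive definite everywhere: convex.

convex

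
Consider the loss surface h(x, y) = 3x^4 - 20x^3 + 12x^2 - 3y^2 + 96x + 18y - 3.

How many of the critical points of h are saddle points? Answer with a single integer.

h separates as a function of x plus a function of y, so ∇h=0 decouples.
∂h/∂x = 12(x - 4)(x - 2)(x + 1) = 0 at x ∈ {-1, 2, 4}; ∂h/∂y = -6(y - 3) = 0 at y ∈ {3}.
The Hessian is diagonal: diag(h_xx, h_yy). Second derivatives: h_xx(-1)=180, h_xx(2)=-72, h_xx(4)=120; h_yy(3)=-6.
Saddle points occur where the two diagonal entries have opposite signs: (-1, 3), (4, 3). Count: 2.

2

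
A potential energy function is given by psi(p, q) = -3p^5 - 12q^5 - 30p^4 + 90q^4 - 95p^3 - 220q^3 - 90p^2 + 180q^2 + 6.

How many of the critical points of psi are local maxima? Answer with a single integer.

psi separates as a function of p plus a function of q, so ∇psi=0 decouples.
∂psi/∂p = -15p(p + 1)(p + 3)(p + 4) = 0 at p ∈ {-4, -3, -1, 0}; ∂psi/∂q = -60q(q - 3)(q - 2)(q - 1) = 0 at q ∈ {0, 1, 2, 3}.
The Hessian is diagonal: diag(psi_pp, psi_qq). Second derivatives: psi_pp(-4)=180, psi_pp(-3)=-90, psi_pp(-1)=90, psi_pp(0)=-180; psi_qq(0)=360, psi_qq(1)=-120, psi_qq(2)=120, psi_qq(3)=-360.
Local maxima occur where both diagonal entries negative: (-3, 1), (-3, 3), (0, 1), (0, 3). Count: 4.

4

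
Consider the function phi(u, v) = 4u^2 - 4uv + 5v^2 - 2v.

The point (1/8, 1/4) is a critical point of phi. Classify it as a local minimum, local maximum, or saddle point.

The Hessian of phi is constant: H = [[8, -4], [-4, 10]].
det(H) = 8·10 − (-4)² = 64.
det(H) > 0 and tr(H) = 18 > 0, so H is positive definite and the point is a local minimum.

local minimum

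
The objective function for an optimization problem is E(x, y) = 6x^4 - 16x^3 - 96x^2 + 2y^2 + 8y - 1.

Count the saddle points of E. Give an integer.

E separates as a function of x plus a function of y, so ∇E=0 decouples.
∂E/∂x = 24x(x - 4)(x + 2) = 0 at x ∈ {-2, 0, 4}; ∂E/∂y = 4(y + 2) = 0 at y ∈ {-2}.
The Hessian is diagonal: diag(E_xx, E_yy). Second derivatives: E_xx(-2)=288, E_xx(0)=-192, E_xx(4)=576; E_yy(-2)=4.
Saddle points occur where the two diagonal entries have opposite signs: (0, -2). Count: 1.

1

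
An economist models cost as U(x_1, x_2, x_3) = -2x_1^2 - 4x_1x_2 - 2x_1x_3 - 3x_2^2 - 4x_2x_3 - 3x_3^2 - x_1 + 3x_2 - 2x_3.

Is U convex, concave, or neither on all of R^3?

U is quadratic, so its Hessian is the constant matrix H = [[-4, -4, -2], [-4, -6, -4], [-2, -4, -6]].
Leading principal minors: -4, 8, -24.
Signs alternate −, +, − ⇒ H ≺ 0 ⇒ concave.

concave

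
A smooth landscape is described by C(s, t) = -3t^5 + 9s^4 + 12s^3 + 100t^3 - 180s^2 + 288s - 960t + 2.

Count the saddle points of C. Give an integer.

C separates as a function of s plus a function of t, so ∇C=0 decouples.
∂C/∂s = 36(s - 2)(s - 1)(s + 4) = 0 at s ∈ {-4, 1, 2}; ∂C/∂t = -15(t - 4)(t - 2)(t + 2)(t + 4) = 0 at t ∈ {-4, -2, 2, 4}.
The Hessian is diagonal: diag(C_ss, C_tt). Second derivatives: C_ss(-4)=1080, C_ss(1)=-180, C_ss(2)=216; C_tt(-4)=1440, C_tt(-2)=-720, C_tt(2)=720, C_tt(4)=-1440.
Saddle points occur where the two diagonal entries have opposite signs: (-4, -2), (-4, 4), (1, -4), (1, 2), (2, -2), (2, 4). Count: 6.

6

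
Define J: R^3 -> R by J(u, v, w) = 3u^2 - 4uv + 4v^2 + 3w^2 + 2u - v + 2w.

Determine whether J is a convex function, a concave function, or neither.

J is quadratic, so its Hessian is the constant matrix H = [[6, -4, 0], [-4, 8, 0], [0, 0, 6]].
Leading principal minors: 6, 32, 192.
All positive ⇒ H ≻ 0 ⇒ convex.

convex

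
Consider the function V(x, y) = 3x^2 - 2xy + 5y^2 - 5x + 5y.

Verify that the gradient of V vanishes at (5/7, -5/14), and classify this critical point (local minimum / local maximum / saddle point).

local minimum

∇V = (6x - 2y - 5, -2x + 10y + 5); substituting (5/7, -5/14) gives ∇V = (0, 0), so (5/7, -5/14) is indeed a critical point.
The Hessian of V is constant: H = [[6, -2], [-2, 10]].
det(H) = 6·10 − (-2)² = 56.
det(H) > 0 and tr(H) = 16 > 0, so H is positive definite and the point is a local minimum.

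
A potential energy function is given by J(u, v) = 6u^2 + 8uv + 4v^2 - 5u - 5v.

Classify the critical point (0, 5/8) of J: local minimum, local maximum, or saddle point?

local minimum

The Hessian of J is constant: H = [[12, 8], [8, 8]].
det(H) = 12·8 − 8² = 32.
det(H) > 0 and tr(H) = 20 > 0, so H is positive definite and the point is a local minimum.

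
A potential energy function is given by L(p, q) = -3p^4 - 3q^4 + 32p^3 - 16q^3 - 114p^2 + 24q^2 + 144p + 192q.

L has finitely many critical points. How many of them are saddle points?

4

L separates as a function of p plus a function of q, so ∇L=0 decouples.
∂L/∂p = -12(p - 4)(p - 3)(p - 1) = 0 at p ∈ {1, 3, 4}; ∂L/∂q = -12(q - 2)(q + 2)(q + 4) = 0 at q ∈ {-4, -2, 2}.
The Hessian is diagonal: diag(L_pp, L_qq). Second derivatives: L_pp(1)=-72, L_pp(3)=24, L_pp(4)=-36; L_qq(-4)=-144, L_qq(-2)=96, L_qq(2)=-288.
Saddle points occur where the two diagonal entries have opposite signs: (1, -2), (3, -4), (3, 2), (4, -2). Count: 4.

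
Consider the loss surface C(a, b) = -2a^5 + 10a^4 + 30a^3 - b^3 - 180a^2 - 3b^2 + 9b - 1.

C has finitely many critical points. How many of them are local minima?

2

C separates as a function of a plus a function of b, so ∇C=0 decouples.
∂C/∂a = -10a(a - 4)(a - 3)(a + 3) = 0 at a ∈ {-3, 0, 3, 4}; ∂C/∂b = -3(b - 1)(b + 3) = 0 at b ∈ {-3, 1}.
The Hessian is diagonal: diag(C_aa, C_bb). Second derivatives: C_aa(-3)=1260, C_aa(0)=-360, C_aa(3)=180, C_aa(4)=-280; C_bb(-3)=12, C_bb(1)=-12.
Local minima occur where both diagonal entries positive: (-3, -3), (3, -3). Count: 2.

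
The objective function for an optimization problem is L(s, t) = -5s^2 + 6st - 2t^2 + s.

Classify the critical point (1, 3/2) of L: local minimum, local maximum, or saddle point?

The Hessian of L is constant: H = [[-10, 6], [6, -4]].
det(H) = (-10)·(-4) − 6² = 4.
det(H) > 0 and tr(H) = -14 < 0, so H is negative definite and the point is a local maximum.

local maximum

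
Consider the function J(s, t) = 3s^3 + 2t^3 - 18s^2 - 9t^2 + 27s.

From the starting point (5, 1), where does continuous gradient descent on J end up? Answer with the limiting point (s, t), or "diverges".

(3, 3)

J is separable, so gradient descent decouples: s follows -∂J/∂s, t follows -∂J/∂t.
∂J/∂s = 9(s - 3)(s - 1); at s=5 this is 72, so s decreases.
∂J/∂t = 6t(t - 3); at t=1 this is -12, so t increases.
s converges to its nearest critical value 3 (a local min of the s-part); t converges to 3. The iterate converges to (3, 3).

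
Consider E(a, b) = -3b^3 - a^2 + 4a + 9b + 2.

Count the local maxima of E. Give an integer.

E separates as a function of a plus a function of b, so ∇E=0 decouples.
∂E/∂a = -2(a - 2) = 0 at a ∈ {2}; ∂E/∂b = -9(b - 1)(b + 1) = 0 at b ∈ {-1, 1}.
The Hessian is diagonal: diag(E_aa, E_bb). Second derivatives: E_aa(2)=-2; E_bb(-1)=18, E_bb(1)=-18.
Local maxima occur where both diagonal entries negative: (2, 1). Count: 1.

1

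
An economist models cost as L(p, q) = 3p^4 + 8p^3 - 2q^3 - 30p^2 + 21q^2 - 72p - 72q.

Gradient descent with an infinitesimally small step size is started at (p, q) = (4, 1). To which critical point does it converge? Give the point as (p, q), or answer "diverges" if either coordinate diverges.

L is separable, so gradient descent decouples: p follows -∂L/∂p, q follows -∂L/∂q.
∂L/∂p = 12(p - 2)(p + 1)(p + 3); at p=4 this is 840, so p decreases.
∂L/∂q = -6(q - 4)(q - 3); at q=1 this is -36, so q increases.
p converges to its nearest critical value 2 (a local min of the p-part); q converges to 3. The iterate converges to (2, 3).

(2, 3)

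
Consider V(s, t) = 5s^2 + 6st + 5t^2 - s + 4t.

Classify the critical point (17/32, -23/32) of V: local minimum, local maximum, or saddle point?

The Hessian of V is constant: H = [[10, 6], [6, 10]].
det(H) = 10·10 − 6² = 64.
det(H) > 0 and tr(H) = 20 > 0, so H is positive definite and the point is a local minimum.

local minimum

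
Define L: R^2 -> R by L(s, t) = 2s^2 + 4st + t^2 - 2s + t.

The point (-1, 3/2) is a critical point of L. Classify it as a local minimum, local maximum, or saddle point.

saddle point

The Hessian of L is constant: H = [[4, 4], [4, 2]].
det(H) = 4·2 − 4² = -8.
Since det(H) < 0, H is indefinite and the critical point is a saddle point.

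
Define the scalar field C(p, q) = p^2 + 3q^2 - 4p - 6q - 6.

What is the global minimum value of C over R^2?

C(p,q) separates as A(p) + B(q) − 6, so its minimum is min A + min B − 6.
A'(p) = 2p - 4 vanishes at p ∈ {2}; B'(q) = 6q - 6 vanishes at q ∈ {1}.
Local minima of A (where A''>0): A(2)=-4. Local minima of B: B(1)=-3.
So the global minimum of C is A(2) + B(1) − 6 = -4 − 3 − 6 = -13, attained at (2, 1).

-13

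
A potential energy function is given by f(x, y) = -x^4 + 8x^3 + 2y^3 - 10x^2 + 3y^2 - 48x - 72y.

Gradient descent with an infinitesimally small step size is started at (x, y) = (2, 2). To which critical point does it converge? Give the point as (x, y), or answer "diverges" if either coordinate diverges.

(3, 3)

f is separable, so gradient descent decouples: x follows -∂f/∂x, y follows -∂f/∂y.
∂f/∂x = -4(x - 4)(x - 3)(x + 1); at x=2 this is -24, so x increases.
∂f/∂y = 6(y - 3)(y + 4); at y=2 this is -36, so y increases.
x converges to its nearest critical value 3 (a local min of the x-part); y converges to 3. The iterate converges to (3, 3).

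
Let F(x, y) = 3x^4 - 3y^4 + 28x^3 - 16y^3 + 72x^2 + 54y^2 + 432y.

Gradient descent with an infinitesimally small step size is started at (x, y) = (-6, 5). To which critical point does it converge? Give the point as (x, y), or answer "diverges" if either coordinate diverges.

diverges

F is separable, so gradient descent decouples: x follows -∂F/∂x, y follows -∂F/∂y.
∂F/∂x = 12x(x + 3)(x + 4); at x=-6 this is -432, so x increases.
∂F/∂y = -12(y - 3)(y + 3)(y + 4); at y=5 this is -1728, so y increases.
The y-coordinate has no critical point in that direction and runs off to infinity.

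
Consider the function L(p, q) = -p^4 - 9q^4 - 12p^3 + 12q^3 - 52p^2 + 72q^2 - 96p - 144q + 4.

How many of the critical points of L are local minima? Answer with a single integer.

L separates as a function of p plus a function of q, so ∇L=0 decouples.
∂L/∂p = -4(p + 2)(p + 3)(p + 4) = 0 at p ∈ {-4, -3, -2}; ∂L/∂q = -36(q - 2)(q - 1)(q + 2) = 0 at q ∈ {-2, 1, 2}.
The Hessian is diagonal: diag(L_pp, L_qq). Second derivatives: L_pp(-4)=-8, L_pp(-3)=4, L_pp(-2)=-8; L_qq(-2)=-432, L_qq(1)=108, L_qq(2)=-144.
Local minima occur where both diagonal entries positive: (-3, 1). Count: 1.

1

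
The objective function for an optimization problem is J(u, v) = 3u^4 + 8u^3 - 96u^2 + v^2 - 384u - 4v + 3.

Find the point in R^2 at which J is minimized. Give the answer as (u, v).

(4, 2)

J(u,v) separates as P(u) + Q(v) + 3, so its minimum is min P + min Q + 3.
P'(u) = 12(u - 4)(u + 2)(u + 4) vanishes at u ∈ {-4, -2, 4}; Q'(v) = 2v - 4 vanishes at v ∈ {2}.
Local minima of P (where P''>0): P(-4)=256, P(4)=-1792. Local minima of Q: Q(2)=-4.
So the global minimum of J is P(4) + Q(2) + 3 = -1792 − 4 + 3 = -1793, attained at (4, 2).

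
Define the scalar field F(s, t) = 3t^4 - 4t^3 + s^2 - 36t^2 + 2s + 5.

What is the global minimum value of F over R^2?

F(s,t) separates as P(s) + Q(t) + 5, so its minimum is min P + min Q + 5.
P'(s) = 2s + 2 vanishes at s ∈ {-1}; Q'(t) = 12t(t - 3)(t + 2) vanishes at t ∈ {-2, 0, 3}.
Local minima of P (where P''>0): P(-1)=-1. Local minima of Q: Q(-2)=-64, Q(3)=-189.
So the global minimum of F is P(-1) + Q(3) + 5 = -1 − 189 + 5 = -185, attained at (-1, 3).

-185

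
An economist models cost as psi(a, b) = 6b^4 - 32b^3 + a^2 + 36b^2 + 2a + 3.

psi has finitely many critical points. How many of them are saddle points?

psi separates as a function of a plus a function of b, so ∇psi=0 decouples.
∂psi/∂a = 2(a + 1) = 0 at a ∈ {-1}; ∂psi/∂b = 24b(b - 3)(b - 1) = 0 at b ∈ {0, 1, 3}.
The Hessian is diagonal: diag(psi_aa, psi_bb). Second derivatives: psi_aa(-1)=2; psi_bb(0)=72, psi_bb(1)=-48, psi_bb(3)=144.
Saddle points occur where the two diagonal entries have opposite signs: (-1, 1). Count: 1.

1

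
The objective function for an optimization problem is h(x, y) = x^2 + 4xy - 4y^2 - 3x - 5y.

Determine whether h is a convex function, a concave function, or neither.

neither

h is quadratic, so its Hessian is the constant matrix H = [[2, 4], [4, -8]].
det(H) = -32, tr(H) = -6.
det(H) < 0, so H is indefinite: neither convex nor concave.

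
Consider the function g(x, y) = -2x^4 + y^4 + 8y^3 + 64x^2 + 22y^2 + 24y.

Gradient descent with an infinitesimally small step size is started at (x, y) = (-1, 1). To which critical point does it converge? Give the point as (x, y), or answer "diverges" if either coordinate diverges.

g is separable, so gradient descent decouples: x follows -∂g/∂x, y follows -∂g/∂y.
∂g/∂x = -8x(x - 4)(x + 4); at x=-1 this is -120, so x increases.
∂g/∂y = 4(y + 1)(y + 2)(y + 3); at y=1 this is 96, so y decreases.
x converges to its nearest critical value 0 (a local min of the x-part); y converges to -1. The iterate converges to (0, -1).

(0, -1)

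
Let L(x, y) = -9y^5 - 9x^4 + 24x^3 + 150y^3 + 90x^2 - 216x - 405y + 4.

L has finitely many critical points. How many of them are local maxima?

L separates as a function of x plus a function of y, so ∇L=0 decouples.
∂L/∂x = -36(x - 3)(x - 1)(x + 2) = 0 at x ∈ {-2, 1, 3}; ∂L/∂y = -45(y - 3)(y - 1)(y + 1)(y + 3) = 0 at y ∈ {-3, -1, 1, 3}.
The Hessian is diagonal: diag(L_xx, L_yy). Second derivatives: L_xx(-2)=-540, L_xx(1)=216, L_xx(3)=-360; L_yy(-3)=2160, L_yy(-1)=-720, L_yy(1)=720, L_yy(3)=-2160.
Local maxima occur where both diagonal entries negative: (-2, -1), (-2, 3), (3, -1), (3, 3). Count: 4.

4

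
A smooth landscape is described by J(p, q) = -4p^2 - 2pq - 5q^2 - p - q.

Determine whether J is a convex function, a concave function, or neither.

J is quadratic, so its Hessian is the constant matrix H = [[-8, -2], [-2, -10]].
det(H) = 76, tr(H) = -18.
det(H) > 0 and tr(H) < 0, so H is negative definite everywhere: concave.

concave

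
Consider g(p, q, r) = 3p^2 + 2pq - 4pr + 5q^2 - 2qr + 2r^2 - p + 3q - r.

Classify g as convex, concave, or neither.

g is quadratic, so its Hessian is the constant matrix H = [[6, 2, -4], [2, 10, -2], [-4, -2, 4]].
Leading principal minors: 6, 56, 72.
All positive ⇒ H ≻ 0 ⇒ convex.

convex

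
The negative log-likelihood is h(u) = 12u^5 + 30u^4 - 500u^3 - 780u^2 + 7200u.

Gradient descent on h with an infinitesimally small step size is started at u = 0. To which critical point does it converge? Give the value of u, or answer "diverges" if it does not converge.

h'(u) = 60(u - 4)(u - 2)(u + 3)(u + 5), so h'(0) = 7200.
Gradient descent moves in the -h' direction, i.e. u is decreasing.
The nearest critical point in that direction is u = -3, where h'' = 4200 > 0 (a local minimum). The iterate converges there.

-3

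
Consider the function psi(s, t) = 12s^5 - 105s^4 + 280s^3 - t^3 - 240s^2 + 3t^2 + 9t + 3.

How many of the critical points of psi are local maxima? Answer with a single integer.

2

psi separates as a function of s plus a function of t, so ∇psi=0 decouples.
∂psi/∂s = 60s(s - 4)(s - 2)(s - 1) = 0 at s ∈ {0, 1, 2, 4}; ∂psi/∂t = -3(t - 3)(t + 1) = 0 at t ∈ {-1, 3}.
The Hessian is diagonal: diag(psi_ss, psi_tt). Second derivatives: psi_ss(0)=-480, psi_ss(1)=180, psi_ss(2)=-240, psi_ss(4)=1440; psi_tt(-1)=12, psi_tt(3)=-12.
Local maxima occur where both diagonal entries negative: (0, 3), (2, 3). Count: 2.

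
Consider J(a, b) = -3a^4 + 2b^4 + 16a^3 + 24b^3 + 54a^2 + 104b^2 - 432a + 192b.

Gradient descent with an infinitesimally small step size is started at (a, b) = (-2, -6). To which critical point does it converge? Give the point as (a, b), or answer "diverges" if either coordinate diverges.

J is separable, so gradient descent decouples: a follows -∂J/∂a, b follows -∂J/∂b.
∂J/∂a = -12(a - 4)(a - 3)(a + 3); at a=-2 this is -360, so a increases.
∂J/∂b = 8(b + 2)(b + 3)(b + 4); at b=-6 this is -192, so b increases.
a converges to its nearest critical value 3 (a local min of the a-part); b converges to -4. The iterate converges to (3, -4).

(3, -4)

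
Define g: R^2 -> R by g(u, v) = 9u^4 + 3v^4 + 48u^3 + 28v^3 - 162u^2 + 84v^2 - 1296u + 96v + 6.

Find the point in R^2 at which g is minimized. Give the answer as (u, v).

g(u,v) separates as P(u) + Q(v) + 6, so its minimum is min P + min Q + 6.
P'(u) = 36(u - 3)(u + 3)(u + 4) vanishes at u ∈ {-4, -3, 3}; Q'(v) = 12(v + 1)(v + 2)(v + 4) vanishes at v ∈ {-4, -2, -1}.
Local minima of P (where P''>0): P(-4)=1824, P(3)=-3321. Local minima of Q: Q(-4)=-64, Q(-1)=-37.
So the global minimum of g is P(3) + Q(-4) + 6 = -3321 − 64 + 6 = -3379, attained at (3, -4).

(3, -4)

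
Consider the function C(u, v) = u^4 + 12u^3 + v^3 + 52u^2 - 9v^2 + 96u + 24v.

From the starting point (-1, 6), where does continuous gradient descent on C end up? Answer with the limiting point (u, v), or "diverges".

C is separable, so gradient descent decouples: u follows -∂C/∂u, v follows -∂C/∂v.
∂C/∂u = 4(u + 2)(u + 3)(u + 4); at u=-1 this is 24, so u decreases.
∂C/∂v = 3(v - 4)(v - 2); at v=6 this is 24, so v decreases.
u converges to its nearest critical value -2 (a local min of the u-part); v converges to 4. The iterate converges to (-2, 4).

(-2, 4)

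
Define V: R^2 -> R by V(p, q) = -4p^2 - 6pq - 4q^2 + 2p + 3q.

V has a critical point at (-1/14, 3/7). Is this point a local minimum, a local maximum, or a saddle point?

The Hessian of V is constant: H = [[-8, -6], [-6, -8]].
det(H) = (-8)·(-8) − (-6)² = 28.
det(H) > 0 and tr(H) = -16 < 0, so H is negative definite and the point is a local maximum.

local maximum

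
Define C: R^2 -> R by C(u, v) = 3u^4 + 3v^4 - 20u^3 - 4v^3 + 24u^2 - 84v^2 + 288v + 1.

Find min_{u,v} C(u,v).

-1599

C(u,v) separates as P(u) + Q(v) + 1, so its minimum is min P + min Q + 1.
P'(u) = 12u(u - 4)(u - 1) vanishes at u ∈ {0, 1, 4}; Q'(v) = 12(v - 3)(v - 2)(v + 4) vanishes at v ∈ {-4, 2, 3}.
Local minima of P (where P''>0): P(0)=0, P(4)=-128. Local minima of Q: Q(-4)=-1472, Q(3)=243.
So the global minimum of C is P(4) + Q(-4) + 1 = -128 − 1472 + 1 = -1599, attained at (4, -4).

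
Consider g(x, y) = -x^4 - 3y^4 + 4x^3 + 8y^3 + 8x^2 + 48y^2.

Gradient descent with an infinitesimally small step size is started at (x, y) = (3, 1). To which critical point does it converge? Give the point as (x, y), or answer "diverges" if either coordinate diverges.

(0, 0)

g is separable, so gradient descent decouples: x follows -∂g/∂x, y follows -∂g/∂y.
∂g/∂x = -4x(x - 4)(x + 1); at x=3 this is 48, so x decreases.
∂g/∂y = -12y(y - 4)(y + 2); at y=1 this is 108, so y decreases.
x converges to its nearest critical value 0 (a local min of the x-part); y converges to 0. The iterate converges to (0, 0).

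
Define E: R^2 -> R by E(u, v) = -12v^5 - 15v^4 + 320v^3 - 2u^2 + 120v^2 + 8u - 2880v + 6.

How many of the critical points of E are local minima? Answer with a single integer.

0

E separates as a function of u plus a function of v, so ∇E=0 decouples.
∂E/∂u = -4(u - 2) = 0 at u ∈ {2}; ∂E/∂v = -60(v - 3)(v - 2)(v + 2)(v + 4) = 0 at v ∈ {-4, -2, 2, 3}.
The Hessian is diagonal: diag(E_uu, E_vv). Second derivatives: E_uu(2)=-4; E_vv(-4)=5040, E_vv(-2)=-2400, E_vv(2)=1440, E_vv(3)=-2100.
Local minima occur where both diagonal entries positive: none. Count: 0.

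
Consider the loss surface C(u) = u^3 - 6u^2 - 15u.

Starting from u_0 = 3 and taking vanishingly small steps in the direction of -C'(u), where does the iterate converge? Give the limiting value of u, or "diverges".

C'(u) = 3(u - 5)(u + 1), so C'(3) = -24.
Gradient descent moves in the -C' direction, i.e. u is increasing.
The nearest critical point in that direction is u = 5, where C'' = 18 > 0 (a local minimum). The iterate converges there.

5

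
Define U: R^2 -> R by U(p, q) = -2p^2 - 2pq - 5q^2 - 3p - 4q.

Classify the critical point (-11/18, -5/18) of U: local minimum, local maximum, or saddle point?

local maximum

The Hessian of U is constant: H = [[-4, -2], [-2, -10]].
det(H) = (-4)·(-10) − (-2)² = 36.
det(H) > 0 and tr(H) = -14 < 0, so H is negative definite and the point is a local maximum.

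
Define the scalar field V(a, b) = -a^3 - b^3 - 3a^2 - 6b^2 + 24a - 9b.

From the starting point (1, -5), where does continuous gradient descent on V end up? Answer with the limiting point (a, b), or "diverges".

V is separable, so gradient descent decouples: a follows -∂V/∂a, b follows -∂V/∂b.
∂V/∂a = -3(a - 2)(a + 4); at a=1 this is 15, so a decreases.
∂V/∂b = -3(b + 1)(b + 3); at b=-5 this is -24, so b increases.
a converges to its nearest critical value -4 (a local min of the a-part); b converges to -3. The iterate converges to (-4, -3).

(-4, -3)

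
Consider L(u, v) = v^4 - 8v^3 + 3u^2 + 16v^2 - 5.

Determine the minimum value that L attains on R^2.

-5

L(u,v) separates as P(u) + Q(v) − 5, so its minimum is min P + min Q − 5.
P'(u) = 6u vanishes at u ∈ {0}; Q'(v) = 4v(v - 4)(v - 2) vanishes at v ∈ {0, 2, 4}.
Local minima of P (where P''>0): P(0)=0. Local minima of Q: Q(0)=0, Q(4)=0.
So the global minimum of L is P(0) + Q(0) − 5 = 0 + 0 − 5 = -5, attained at (0, 0).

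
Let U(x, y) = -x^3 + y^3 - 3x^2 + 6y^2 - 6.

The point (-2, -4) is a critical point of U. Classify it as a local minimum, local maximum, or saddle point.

The mixed partial ∂²U/∂x∂y is 0, so the Hessian at any point is diag(U_xx, U_yy) = diag(-6(x + 1), 6(y + 2)).
At (-2, -4): H = diag(6, -12).
The eigenvalues have opposite signs, so H is indefinite: a saddle point.

saddle point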